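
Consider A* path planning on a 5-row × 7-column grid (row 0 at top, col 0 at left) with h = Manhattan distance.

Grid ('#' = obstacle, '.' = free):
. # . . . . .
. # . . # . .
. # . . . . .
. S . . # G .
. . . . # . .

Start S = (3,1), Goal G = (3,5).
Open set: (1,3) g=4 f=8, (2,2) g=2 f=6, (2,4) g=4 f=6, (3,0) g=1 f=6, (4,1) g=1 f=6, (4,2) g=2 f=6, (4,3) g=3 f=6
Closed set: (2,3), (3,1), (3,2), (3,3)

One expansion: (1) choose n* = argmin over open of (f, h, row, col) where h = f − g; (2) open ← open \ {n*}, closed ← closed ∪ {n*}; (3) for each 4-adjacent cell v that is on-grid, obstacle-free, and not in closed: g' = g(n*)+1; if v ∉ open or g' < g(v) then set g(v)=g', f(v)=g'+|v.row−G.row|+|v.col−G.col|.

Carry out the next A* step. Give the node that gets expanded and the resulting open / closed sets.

step 1: expand (2,4) (f=6, h=2) → closed; open now [(1,3) g=4 f=8, (2,2) g=2 f=6, (2,5) g=5 f=6, (3,0) g=1 f=6, (4,1) g=1 f=6, (4,2) g=2 f=6, (4,3) g=3 f=6]

expanded=(2,4); open=[(1,3) g=4 f=8, (2,2) g=2 f=6, (2,5) g=5 f=6, (3,0) g=1 f=6, (4,1) g=1 f=6, (4,2) g=2 f=6, (4,3) g=3 f=6]; closed=[(2,3), (2,4), (3,1), (3,2), (3,3)]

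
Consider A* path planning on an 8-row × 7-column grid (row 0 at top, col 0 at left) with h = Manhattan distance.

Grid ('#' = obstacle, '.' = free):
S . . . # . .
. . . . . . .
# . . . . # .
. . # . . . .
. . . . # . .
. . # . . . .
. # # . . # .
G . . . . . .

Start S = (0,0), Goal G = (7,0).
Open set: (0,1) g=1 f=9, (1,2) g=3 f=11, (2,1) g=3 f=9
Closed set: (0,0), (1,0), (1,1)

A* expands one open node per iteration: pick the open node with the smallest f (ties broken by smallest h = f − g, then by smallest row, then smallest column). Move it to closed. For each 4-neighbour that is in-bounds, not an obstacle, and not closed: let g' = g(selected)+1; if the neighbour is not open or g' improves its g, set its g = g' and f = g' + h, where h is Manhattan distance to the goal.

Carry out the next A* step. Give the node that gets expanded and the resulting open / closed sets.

expanded=(2,1); open=[(0,1) g=1 f=9, (1,2) g=3 f=11, (2,2) g=4 f=11, (3,1) g=4 f=9]; closed=[(0,0), (1,0), (1,1), (2,1)]

step 1: expand (2,1) (f=9, h=6) → closed; open now [(0,1) g=1 f=9, (1,2) g=3 f=11, (2,2) g=4 f=11, (3,1) g=4 f=9]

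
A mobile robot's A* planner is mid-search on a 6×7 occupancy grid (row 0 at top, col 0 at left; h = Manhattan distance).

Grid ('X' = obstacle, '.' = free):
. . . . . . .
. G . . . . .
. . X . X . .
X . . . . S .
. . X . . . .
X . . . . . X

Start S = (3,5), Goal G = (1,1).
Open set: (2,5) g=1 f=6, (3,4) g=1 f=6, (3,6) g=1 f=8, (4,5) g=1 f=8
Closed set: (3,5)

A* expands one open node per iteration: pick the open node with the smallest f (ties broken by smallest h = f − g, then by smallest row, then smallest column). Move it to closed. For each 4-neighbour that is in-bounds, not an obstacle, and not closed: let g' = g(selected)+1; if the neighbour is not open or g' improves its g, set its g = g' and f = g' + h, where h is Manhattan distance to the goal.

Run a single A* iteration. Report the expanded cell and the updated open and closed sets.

expanded=(2,5); open=[(1,5) g=2 f=6, (2,6) g=2 f=8, (3,4) g=1 f=6, (3,6) g=1 f=8, (4,5) g=1 f=8]; closed=[(2,5), (3,5)]

step 1: expand (2,5) (f=6, h=5) → closed; open now [(1,5) g=2 f=6, (2,6) g=2 f=8, (3,4) g=1 f=6, (3,6) g=1 f=8, (4,5) g=1 f=8]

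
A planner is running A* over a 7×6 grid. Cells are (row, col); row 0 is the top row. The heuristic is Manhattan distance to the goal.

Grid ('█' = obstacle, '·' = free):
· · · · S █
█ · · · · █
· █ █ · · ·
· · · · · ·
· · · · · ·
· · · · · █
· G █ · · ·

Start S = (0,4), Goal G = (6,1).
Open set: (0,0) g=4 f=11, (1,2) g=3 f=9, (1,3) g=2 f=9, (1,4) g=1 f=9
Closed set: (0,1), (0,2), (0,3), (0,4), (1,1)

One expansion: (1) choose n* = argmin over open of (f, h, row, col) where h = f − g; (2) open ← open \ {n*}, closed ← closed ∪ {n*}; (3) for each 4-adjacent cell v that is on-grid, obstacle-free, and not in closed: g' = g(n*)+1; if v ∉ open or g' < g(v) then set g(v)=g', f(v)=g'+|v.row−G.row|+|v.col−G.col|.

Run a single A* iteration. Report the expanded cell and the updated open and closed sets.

step 1: expand (1,2) (f=9, h=6) → closed; open now [(0,0) g=4 f=11, (1,3) g=2 f=9, (1,4) g=1 f=9]

expanded=(1,2); open=[(0,0) g=4 f=11, (1,3) g=2 f=9, (1,4) g=1 f=9]; closed=[(0,1), (0,2), (0,3), (0,4), (1,1), (1,2)]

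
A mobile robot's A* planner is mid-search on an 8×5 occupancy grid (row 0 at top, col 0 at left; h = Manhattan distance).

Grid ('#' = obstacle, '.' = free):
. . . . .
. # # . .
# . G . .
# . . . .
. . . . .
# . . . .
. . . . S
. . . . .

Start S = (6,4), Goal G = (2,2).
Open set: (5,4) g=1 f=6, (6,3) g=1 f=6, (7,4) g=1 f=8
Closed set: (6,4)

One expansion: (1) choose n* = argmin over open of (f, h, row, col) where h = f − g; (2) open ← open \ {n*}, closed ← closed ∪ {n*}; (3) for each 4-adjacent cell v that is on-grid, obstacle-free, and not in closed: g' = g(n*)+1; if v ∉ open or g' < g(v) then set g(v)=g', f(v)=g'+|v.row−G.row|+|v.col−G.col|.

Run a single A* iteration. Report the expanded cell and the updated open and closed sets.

expanded=(5,4); open=[(4,4) g=2 f=6, (5,3) g=2 f=6, (6,3) g=1 f=6, (7,4) g=1 f=8]; closed=[(5,4), (6,4)]

step 1: expand (5,4) (f=6, h=5) → closed; open now [(4,4) g=2 f=6, (5,3) g=2 f=6, (6,3) g=1 f=6, (7,4) g=1 f=8]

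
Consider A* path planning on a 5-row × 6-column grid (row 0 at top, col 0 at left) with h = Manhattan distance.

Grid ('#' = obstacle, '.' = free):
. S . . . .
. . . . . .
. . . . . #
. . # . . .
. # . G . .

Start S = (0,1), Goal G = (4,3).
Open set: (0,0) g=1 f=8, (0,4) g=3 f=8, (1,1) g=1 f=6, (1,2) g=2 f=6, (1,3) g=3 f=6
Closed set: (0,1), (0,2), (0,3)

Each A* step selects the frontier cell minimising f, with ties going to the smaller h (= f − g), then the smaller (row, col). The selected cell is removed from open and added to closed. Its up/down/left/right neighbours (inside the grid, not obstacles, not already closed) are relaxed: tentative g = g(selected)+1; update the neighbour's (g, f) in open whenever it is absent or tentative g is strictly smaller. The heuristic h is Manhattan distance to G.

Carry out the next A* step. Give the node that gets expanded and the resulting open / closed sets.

step 1: expand (1,3) (f=6, h=3) → closed; open now [(0,0) g=1 f=8, (0,4) g=3 f=8, (1,1) g=1 f=6, (1,2) g=2 f=6, (1,4) g=4 f=8, (2,3) g=4 f=6]

expanded=(1,3); open=[(0,0) g=1 f=8, (0,4) g=3 f=8, (1,1) g=1 f=6, (1,2) g=2 f=6, (1,4) g=4 f=8, (2,3) g=4 f=6]; closed=[(0,1), (0,2), (0,3), (1,3)]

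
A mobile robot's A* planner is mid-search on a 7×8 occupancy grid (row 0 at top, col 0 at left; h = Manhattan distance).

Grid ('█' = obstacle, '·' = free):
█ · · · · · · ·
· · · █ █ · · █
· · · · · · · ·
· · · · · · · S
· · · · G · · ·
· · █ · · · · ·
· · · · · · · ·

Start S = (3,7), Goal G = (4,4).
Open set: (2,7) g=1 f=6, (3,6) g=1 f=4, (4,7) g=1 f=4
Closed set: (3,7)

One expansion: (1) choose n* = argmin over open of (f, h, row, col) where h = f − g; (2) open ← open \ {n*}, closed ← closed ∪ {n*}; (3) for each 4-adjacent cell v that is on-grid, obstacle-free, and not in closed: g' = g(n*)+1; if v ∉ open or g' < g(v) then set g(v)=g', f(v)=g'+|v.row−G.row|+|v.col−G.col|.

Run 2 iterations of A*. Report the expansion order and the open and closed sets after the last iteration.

step 1: expand (3,6) (f=4, h=3) → closed; open now [(2,6) g=2 f=6, (2,7) g=1 f=6, (3,5) g=2 f=4, (4,6) g=2 f=4, (4,7) g=1 f=4]
step 2: expand (3,5) (f=4, h=2) → closed; open now [(2,5) g=3 f=6, (2,6) g=2 f=6, (2,7) g=1 f=6, (3,4) g=3 f=4, (4,5) g=3 f=4, (4,6) g=2 f=4, (4,7) g=1 f=4]

order=[(3,6) → (3,5)]; open=[(2,5) g=3 f=6, (2,6) g=2 f=6, (2,7) g=1 f=6, (3,4) g=3 f=4, (4,5) g=3 f=4, (4,6) g=2 f=4, (4,7) g=1 f=4]; closed=[(3,5), (3,6), (3,7)]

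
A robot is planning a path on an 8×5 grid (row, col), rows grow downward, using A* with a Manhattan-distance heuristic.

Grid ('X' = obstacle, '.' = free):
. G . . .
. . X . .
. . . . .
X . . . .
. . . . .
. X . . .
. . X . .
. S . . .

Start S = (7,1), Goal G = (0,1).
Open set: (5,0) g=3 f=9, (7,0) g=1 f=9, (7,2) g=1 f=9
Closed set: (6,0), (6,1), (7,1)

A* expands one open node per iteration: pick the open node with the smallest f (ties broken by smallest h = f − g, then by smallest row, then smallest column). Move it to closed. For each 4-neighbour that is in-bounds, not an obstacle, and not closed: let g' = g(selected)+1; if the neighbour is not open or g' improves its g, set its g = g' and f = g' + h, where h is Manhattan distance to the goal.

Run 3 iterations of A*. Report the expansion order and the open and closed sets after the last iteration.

step 1: expand (5,0) (f=9, h=6) → closed; open now [(4,0) g=4 f=9, (7,0) g=1 f=9, (7,2) g=1 f=9]
step 2: expand (4,0) (f=9, h=5) → closed; open now [(4,1) g=5 f=9, (7,0) g=1 f=9, (7,2) g=1 f=9]
step 3: expand (4,1) (f=9, h=4) → closed; open now [(3,1) g=6 f=9, (4,2) g=6 f=11, (7,0) g=1 f=9, (7,2) g=1 f=9]

order=[(5,0) → (4,0) → (4,1)]; open=[(3,1) g=6 f=9, (4,2) g=6 f=11, (7,0) g=1 f=9, (7,2) g=1 f=9]; closed=[(4,0), (4,1), (5,0), (6,0), (6,1), (7,1)]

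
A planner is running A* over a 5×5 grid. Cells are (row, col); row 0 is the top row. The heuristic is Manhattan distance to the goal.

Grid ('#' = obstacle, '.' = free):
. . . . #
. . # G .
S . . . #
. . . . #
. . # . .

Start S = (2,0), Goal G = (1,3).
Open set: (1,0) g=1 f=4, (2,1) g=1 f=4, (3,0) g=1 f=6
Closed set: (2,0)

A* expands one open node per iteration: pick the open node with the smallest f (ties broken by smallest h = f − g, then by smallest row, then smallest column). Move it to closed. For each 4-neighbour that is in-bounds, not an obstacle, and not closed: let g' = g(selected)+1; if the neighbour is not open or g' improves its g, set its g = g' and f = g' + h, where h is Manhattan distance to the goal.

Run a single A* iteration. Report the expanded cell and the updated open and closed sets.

step 1: expand (1,0) (f=4, h=3) → closed; open now [(0,0) g=2 f=6, (1,1) g=2 f=4, (2,1) g=1 f=4, (3,0) g=1 f=6]

expanded=(1,0); open=[(0,0) g=2 f=6, (1,1) g=2 f=4, (2,1) g=1 f=4, (3,0) g=1 f=6]; closed=[(1,0), (2,0)]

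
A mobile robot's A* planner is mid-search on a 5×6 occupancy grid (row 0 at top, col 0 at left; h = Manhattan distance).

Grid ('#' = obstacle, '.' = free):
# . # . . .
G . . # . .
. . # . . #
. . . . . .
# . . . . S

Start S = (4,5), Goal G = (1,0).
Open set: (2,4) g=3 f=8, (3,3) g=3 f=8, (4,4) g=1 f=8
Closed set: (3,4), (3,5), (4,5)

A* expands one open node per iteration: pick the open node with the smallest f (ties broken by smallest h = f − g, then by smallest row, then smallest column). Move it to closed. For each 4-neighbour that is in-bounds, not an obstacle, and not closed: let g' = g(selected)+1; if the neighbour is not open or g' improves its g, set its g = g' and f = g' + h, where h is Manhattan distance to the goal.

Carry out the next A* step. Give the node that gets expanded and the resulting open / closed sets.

step 1: expand (2,4) (f=8, h=5) → closed; open now [(1,4) g=4 f=8, (2,3) g=4 f=8, (3,3) g=3 f=8, (4,4) g=1 f=8]

expanded=(2,4); open=[(1,4) g=4 f=8, (2,3) g=4 f=8, (3,3) g=3 f=8, (4,4) g=1 f=8]; closed=[(2,4), (3,4), (3,5), (4,5)]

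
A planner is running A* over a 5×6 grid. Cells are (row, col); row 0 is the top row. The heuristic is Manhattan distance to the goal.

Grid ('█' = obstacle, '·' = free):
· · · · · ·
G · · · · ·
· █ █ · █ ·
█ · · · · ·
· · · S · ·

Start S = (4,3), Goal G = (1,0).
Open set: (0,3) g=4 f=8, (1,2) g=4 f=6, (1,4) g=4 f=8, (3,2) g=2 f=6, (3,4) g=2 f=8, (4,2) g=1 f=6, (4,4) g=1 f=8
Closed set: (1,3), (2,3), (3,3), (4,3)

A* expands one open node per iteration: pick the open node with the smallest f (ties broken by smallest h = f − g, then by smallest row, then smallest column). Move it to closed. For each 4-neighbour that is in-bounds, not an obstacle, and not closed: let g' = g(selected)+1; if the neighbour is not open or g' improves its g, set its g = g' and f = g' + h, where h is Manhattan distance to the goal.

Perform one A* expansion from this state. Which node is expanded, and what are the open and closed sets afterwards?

step 1: expand (1,2) (f=6, h=2) → closed; open now [(0,2) g=5 f=8, (0,3) g=4 f=8, (1,1) g=5 f=6, (1,4) g=4 f=8, (3,2) g=2 f=6, (3,4) g=2 f=8, (4,2) g=1 f=6, (4,4) g=1 f=8]

expanded=(1,2); open=[(0,2) g=5 f=8, (0,3) g=4 f=8, (1,1) g=5 f=6, (1,4) g=4 f=8, (3,2) g=2 f=6, (3,4) g=2 f=8, (4,2) g=1 f=6, (4,4) g=1 f=8]; closed=[(1,2), (1,3), (2,3), (3,3), (4,3)]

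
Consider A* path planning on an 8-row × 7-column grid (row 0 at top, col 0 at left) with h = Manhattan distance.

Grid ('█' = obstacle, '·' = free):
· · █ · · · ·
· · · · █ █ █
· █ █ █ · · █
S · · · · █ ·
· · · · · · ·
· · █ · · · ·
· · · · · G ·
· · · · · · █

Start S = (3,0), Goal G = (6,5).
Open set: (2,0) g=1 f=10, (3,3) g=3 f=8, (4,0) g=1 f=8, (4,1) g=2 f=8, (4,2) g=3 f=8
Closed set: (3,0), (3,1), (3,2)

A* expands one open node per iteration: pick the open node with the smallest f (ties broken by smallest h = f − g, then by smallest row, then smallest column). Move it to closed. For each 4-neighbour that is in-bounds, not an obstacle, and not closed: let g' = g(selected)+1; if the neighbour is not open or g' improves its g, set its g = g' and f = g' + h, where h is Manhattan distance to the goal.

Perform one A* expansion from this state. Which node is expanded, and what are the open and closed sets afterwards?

expanded=(3,3); open=[(2,0) g=1 f=10, (3,4) g=4 f=8, (4,0) g=1 f=8, (4,1) g=2 f=8, (4,2) g=3 f=8, (4,3) g=4 f=8]; closed=[(3,0), (3,1), (3,2), (3,3)]

step 1: expand (3,3) (f=8, h=5) → closed; open now [(2,0) g=1 f=10, (3,4) g=4 f=8, (4,0) g=1 f=8, (4,1) g=2 f=8, (4,2) g=3 f=8, (4,3) g=4 f=8]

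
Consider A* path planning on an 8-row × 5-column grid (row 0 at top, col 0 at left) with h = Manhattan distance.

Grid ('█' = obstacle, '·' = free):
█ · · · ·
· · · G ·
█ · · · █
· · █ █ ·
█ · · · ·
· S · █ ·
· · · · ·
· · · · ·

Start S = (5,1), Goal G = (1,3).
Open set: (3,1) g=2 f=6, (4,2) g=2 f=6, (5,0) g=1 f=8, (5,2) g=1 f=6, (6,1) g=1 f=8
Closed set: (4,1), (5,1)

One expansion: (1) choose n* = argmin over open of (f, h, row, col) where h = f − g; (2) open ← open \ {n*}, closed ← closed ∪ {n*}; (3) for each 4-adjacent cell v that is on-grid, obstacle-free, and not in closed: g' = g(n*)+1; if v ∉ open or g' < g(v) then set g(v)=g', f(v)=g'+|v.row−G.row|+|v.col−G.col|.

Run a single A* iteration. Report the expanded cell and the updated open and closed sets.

step 1: expand (3,1) (f=6, h=4) → closed; open now [(2,1) g=3 f=6, (3,0) g=3 f=8, (4,2) g=2 f=6, (5,0) g=1 f=8, (5,2) g=1 f=6, (6,1) g=1 f=8]

expanded=(3,1); open=[(2,1) g=3 f=6, (3,0) g=3 f=8, (4,2) g=2 f=6, (5,0) g=1 f=8, (5,2) g=1 f=6, (6,1) g=1 f=8]; closed=[(3,1), (4,1), (5,1)]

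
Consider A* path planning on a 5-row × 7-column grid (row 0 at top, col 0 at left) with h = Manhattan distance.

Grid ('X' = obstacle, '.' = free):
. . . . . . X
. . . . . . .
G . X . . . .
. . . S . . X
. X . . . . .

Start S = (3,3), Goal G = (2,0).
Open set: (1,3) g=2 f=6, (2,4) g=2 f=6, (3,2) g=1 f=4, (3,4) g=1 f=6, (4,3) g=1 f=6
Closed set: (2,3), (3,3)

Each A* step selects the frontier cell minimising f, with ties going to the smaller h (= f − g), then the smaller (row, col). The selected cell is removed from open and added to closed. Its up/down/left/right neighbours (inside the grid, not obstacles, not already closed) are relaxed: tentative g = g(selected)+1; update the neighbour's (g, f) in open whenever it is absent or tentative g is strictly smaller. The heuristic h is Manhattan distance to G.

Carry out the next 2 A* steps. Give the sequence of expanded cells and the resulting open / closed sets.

order=[(3,2) → (3,1)]; open=[(1,3) g=2 f=6, (2,1) g=3 f=4, (2,4) g=2 f=6, (3,0) g=3 f=4, (3,4) g=1 f=6, (4,2) g=2 f=6, (4,3) g=1 f=6]; closed=[(2,3), (3,1), (3,2), (3,3)]

step 1: expand (3,2) (f=4, h=3) → closed; open now [(1,3) g=2 f=6, (2,4) g=2 f=6, (3,1) g=2 f=4, (3,4) g=1 f=6, (4,2) g=2 f=6, (4,3) g=1 f=6]
step 2: expand (3,1) (f=4, h=2) → closed; open now [(1,3) g=2 f=6, (2,1) g=3 f=4, (2,4) g=2 f=6, (3,0) g=3 f=4, (3,4) g=1 f=6, (4,2) g=2 f=6, (4,3) g=1 f=6]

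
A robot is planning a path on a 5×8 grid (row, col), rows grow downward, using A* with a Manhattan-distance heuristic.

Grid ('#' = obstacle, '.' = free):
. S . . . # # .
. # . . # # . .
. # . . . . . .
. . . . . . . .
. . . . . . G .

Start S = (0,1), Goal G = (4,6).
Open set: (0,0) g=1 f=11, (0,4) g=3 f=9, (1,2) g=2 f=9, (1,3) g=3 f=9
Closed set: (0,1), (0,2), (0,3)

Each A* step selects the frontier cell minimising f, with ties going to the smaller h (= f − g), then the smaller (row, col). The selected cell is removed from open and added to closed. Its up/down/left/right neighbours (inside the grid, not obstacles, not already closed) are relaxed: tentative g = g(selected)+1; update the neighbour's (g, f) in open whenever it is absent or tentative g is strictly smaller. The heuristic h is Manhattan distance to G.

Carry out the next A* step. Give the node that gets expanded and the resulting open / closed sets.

expanded=(0,4); open=[(0,0) g=1 f=11, (1,2) g=2 f=9, (1,3) g=3 f=9]; closed=[(0,1), (0,2), (0,3), (0,4)]

step 1: expand (0,4) (f=9, h=6) → closed; open now [(0,0) g=1 f=11, (1,2) g=2 f=9, (1,3) g=3 f=9]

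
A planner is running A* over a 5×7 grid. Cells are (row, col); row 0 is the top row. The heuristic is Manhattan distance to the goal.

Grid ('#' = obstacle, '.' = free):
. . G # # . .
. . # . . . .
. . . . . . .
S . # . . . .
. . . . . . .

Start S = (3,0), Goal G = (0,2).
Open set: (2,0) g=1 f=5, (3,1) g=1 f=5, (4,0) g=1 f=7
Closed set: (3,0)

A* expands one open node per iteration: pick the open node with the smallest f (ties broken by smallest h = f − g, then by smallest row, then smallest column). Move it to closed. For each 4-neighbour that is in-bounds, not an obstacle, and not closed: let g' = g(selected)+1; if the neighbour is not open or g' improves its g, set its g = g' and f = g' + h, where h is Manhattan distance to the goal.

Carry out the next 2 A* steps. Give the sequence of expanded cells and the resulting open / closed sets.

step 1: expand (2,0) (f=5, h=4) → closed; open now [(1,0) g=2 f=5, (2,1) g=2 f=5, (3,1) g=1 f=5, (4,0) g=1 f=7]
step 2: expand (1,0) (f=5, h=3) → closed; open now [(0,0) g=3 f=5, (1,1) g=3 f=5, (2,1) g=2 f=5, (3,1) g=1 f=5, (4,0) g=1 f=7]

order=[(2,0) → (1,0)]; open=[(0,0) g=3 f=5, (1,1) g=3 f=5, (2,1) g=2 f=5, (3,1) g=1 f=5, (4,0) g=1 f=7]; closed=[(1,0), (2,0), (3,0)]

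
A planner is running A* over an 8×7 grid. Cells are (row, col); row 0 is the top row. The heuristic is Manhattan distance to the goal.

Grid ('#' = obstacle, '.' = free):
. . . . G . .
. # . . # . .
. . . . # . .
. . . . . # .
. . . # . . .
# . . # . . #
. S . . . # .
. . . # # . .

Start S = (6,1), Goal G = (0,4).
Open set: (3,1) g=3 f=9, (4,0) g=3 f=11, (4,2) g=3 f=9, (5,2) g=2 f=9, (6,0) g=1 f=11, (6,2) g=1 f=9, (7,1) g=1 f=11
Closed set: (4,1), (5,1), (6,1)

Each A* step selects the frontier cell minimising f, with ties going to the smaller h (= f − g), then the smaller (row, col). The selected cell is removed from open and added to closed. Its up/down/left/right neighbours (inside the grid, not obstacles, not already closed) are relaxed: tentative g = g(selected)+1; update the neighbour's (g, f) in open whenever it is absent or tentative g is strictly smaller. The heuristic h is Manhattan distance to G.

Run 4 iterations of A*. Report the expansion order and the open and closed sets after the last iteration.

step 1: expand (3,1) (f=9, h=6) → closed; open now [(2,1) g=4 f=9, (3,0) g=4 f=11, (3,2) g=4 f=9, (4,0) g=3 f=11, (4,2) g=3 f=9, (5,2) g=2 f=9, (6,0) g=1 f=11, (6,2) g=1 f=9, (7,1) g=1 f=11]
step 2: expand (2,1) (f=9, h=5) → closed; open now [(2,0) g=5 f=11, (2,2) g=5 f=9, (3,0) g=4 f=11, (3,2) g=4 f=9, (4,0) g=3 f=11, (4,2) g=3 f=9, (5,2) g=2 f=9, (6,0) g=1 f=11, (6,2) g=1 f=9, (7,1) g=1 f=11]
step 3: expand (2,2) (f=9, h=4) → closed; open now [(1,2) g=6 f=9, (2,0) g=5 f=11, (2,3) g=6 f=9, (3,0) g=4 f=11, (3,2) g=4 f=9, (4,0) g=3 f=11, (4,2) g=3 f=9, (5,2) g=2 f=9, (6,0) g=1 f=11, (6,2) g=1 f=9, (7,1) g=1 f=11]
step 4: expand (1,2) (f=9, h=3) → closed; open now [(0,2) g=7 f=9, (1,3) g=7 f=9, (2,0) g=5 f=11, (2,3) g=6 f=9, (3,0) g=4 f=11, (3,2) g=4 f=9, (4,0) g=3 f=11, (4,2) g=3 f=9, (5,2) g=2 f=9, (6,0) g=1 f=11, (6,2) g=1 f=9, (7,1) g=1 f=11]

order=[(3,1) → (2,1) → (2,2) → (1,2)]; open=[(0,2) g=7 f=9, (1,3) g=7 f=9, (2,0) g=5 f=11, (2,3) g=6 f=9, (3,0) g=4 f=11, (3,2) g=4 f=9, (4,0) g=3 f=11, (4,2) g=3 f=9, (5,2) g=2 f=9, (6,0) g=1 f=11, (6,2) g=1 f=9, (7,1) g=1 f=11]; closed=[(1,2), (2,1), (2,2), (3,1), (4,1), (5,1), (6,1)]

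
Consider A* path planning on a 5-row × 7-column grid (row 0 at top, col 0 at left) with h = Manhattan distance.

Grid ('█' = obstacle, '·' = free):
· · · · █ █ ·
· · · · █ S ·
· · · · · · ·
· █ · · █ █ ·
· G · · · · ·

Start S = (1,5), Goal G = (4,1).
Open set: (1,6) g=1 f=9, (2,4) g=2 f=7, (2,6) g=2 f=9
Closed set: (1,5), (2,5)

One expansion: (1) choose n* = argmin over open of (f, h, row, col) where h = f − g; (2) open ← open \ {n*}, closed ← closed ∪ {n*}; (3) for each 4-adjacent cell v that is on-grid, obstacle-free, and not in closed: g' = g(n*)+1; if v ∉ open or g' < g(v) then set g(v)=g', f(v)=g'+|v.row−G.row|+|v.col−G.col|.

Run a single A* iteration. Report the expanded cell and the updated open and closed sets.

step 1: expand (2,4) (f=7, h=5) → closed; open now [(1,6) g=1 f=9, (2,3) g=3 f=7, (2,6) g=2 f=9]

expanded=(2,4); open=[(1,6) g=1 f=9, (2,3) g=3 f=7, (2,6) g=2 f=9]; closed=[(1,5), (2,4), (2,5)]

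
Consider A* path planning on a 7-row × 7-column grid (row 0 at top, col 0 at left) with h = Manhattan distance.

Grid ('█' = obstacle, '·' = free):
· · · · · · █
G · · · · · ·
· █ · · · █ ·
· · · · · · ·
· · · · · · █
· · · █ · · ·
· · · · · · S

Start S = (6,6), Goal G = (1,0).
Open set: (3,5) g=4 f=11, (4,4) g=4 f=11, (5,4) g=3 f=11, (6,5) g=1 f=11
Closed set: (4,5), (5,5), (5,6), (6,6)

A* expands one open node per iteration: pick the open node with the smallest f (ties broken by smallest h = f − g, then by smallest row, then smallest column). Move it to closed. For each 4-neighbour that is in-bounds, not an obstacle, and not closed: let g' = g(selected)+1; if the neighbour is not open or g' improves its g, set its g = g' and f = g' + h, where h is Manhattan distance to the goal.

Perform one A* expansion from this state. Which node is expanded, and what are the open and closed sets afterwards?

step 1: expand (3,5) (f=11, h=7) → closed; open now [(3,4) g=5 f=11, (3,6) g=5 f=13, (4,4) g=4 f=11, (5,4) g=3 f=11, (6,5) g=1 f=11]

expanded=(3,5); open=[(3,4) g=5 f=11, (3,6) g=5 f=13, (4,4) g=4 f=11, (5,4) g=3 f=11, (6,5) g=1 f=11]; closed=[(3,5), (4,5), (5,5), (5,6), (6,6)]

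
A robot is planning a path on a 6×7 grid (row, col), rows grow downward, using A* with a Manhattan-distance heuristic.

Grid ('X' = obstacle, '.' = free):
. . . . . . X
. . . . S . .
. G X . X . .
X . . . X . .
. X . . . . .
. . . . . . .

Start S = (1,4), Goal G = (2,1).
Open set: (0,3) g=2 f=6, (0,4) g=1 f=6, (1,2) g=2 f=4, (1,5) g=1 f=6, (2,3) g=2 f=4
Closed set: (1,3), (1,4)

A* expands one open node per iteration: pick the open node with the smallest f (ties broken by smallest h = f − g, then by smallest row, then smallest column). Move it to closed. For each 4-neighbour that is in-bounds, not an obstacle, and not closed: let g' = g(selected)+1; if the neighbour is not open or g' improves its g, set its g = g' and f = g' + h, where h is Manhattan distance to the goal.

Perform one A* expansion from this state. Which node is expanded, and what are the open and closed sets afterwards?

expanded=(1,2); open=[(0,2) g=3 f=6, (0,3) g=2 f=6, (0,4) g=1 f=6, (1,1) g=3 f=4, (1,5) g=1 f=6, (2,3) g=2 f=4]; closed=[(1,2), (1,3), (1,4)]

step 1: expand (1,2) (f=4, h=2) → closed; open now [(0,2) g=3 f=6, (0,3) g=2 f=6, (0,4) g=1 f=6, (1,1) g=3 f=4, (1,5) g=1 f=6, (2,3) g=2 f=4]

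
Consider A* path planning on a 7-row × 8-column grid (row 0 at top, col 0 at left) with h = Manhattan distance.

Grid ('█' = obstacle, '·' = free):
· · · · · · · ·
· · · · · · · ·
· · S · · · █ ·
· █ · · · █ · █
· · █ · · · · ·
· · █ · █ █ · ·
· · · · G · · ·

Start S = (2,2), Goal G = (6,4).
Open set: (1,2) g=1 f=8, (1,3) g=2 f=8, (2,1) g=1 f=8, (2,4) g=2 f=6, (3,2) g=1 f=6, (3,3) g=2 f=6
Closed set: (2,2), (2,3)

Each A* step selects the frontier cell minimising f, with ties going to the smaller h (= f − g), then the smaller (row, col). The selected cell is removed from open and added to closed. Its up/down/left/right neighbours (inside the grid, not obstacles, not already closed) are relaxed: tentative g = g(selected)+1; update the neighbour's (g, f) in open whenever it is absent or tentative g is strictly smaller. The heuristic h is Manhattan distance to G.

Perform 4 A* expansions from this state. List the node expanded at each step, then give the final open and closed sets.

step 1: expand (2,4) (f=6, h=4) → closed; open now [(1,2) g=1 f=8, (1,3) g=2 f=8, (1,4) g=3 f=8, (2,1) g=1 f=8, (2,5) g=3 f=8, (3,2) g=1 f=6, (3,3) g=2 f=6, (3,4) g=3 f=6]
step 2: expand (3,4) (f=6, h=3) → closed; open now [(1,2) g=1 f=8, (1,3) g=2 f=8, (1,4) g=3 f=8, (2,1) g=1 f=8, (2,5) g=3 f=8, (3,2) g=1 f=6, (3,3) g=2 f=6, (4,4) g=4 f=6]
step 3: expand (4,4) (f=6, h=2) → closed; open now [(1,2) g=1 f=8, (1,3) g=2 f=8, (1,4) g=3 f=8, (2,1) g=1 f=8, (2,5) g=3 f=8, (3,2) g=1 f=6, (3,3) g=2 f=6, (4,3) g=5 f=8, (4,5) g=5 f=8]
step 4: expand (3,3) (f=6, h=4) → closed; open now [(1,2) g=1 f=8, (1,3) g=2 f=8, (1,4) g=3 f=8, (2,1) g=1 f=8, (2,5) g=3 f=8, (3,2) g=1 f=6, (4,3) g=3 f=6, (4,5) g=5 f=8]

order=[(2,4) → (3,4) → (4,4) → (3,3)]; open=[(1,2) g=1 f=8, (1,3) g=2 f=8, (1,4) g=3 f=8, (2,1) g=1 f=8, (2,5) g=3 f=8, (3,2) g=1 f=6, (4,3) g=3 f=6, (4,5) g=5 f=8]; closed=[(2,2), (2,3), (2,4), (3,3), (3,4), (4,4)]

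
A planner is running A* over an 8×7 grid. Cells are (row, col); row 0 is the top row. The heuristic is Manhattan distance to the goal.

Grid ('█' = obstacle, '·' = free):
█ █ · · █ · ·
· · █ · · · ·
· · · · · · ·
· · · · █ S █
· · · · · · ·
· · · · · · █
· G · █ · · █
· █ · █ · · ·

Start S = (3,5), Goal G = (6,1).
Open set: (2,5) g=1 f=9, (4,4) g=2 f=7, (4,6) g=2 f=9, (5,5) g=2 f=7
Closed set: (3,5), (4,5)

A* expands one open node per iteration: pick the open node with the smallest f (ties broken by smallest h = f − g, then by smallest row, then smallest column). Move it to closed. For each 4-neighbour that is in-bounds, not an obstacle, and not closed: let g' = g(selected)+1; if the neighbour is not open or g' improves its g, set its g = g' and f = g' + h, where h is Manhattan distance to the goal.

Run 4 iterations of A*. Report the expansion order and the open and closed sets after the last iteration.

order=[(4,4) → (4,3) → (4,2) → (4,1)]; open=[(2,5) g=1 f=9, (3,1) g=6 f=9, (3,2) g=5 f=9, (3,3) g=4 f=9, (4,0) g=6 f=9, (4,6) g=2 f=9, (5,1) g=6 f=7, (5,2) g=5 f=7, (5,3) g=4 f=7, (5,4) g=3 f=7, (5,5) g=2 f=7]; closed=[(3,5), (4,1), (4,2), (4,3), (4,4), (4,5)]

step 1: expand (4,4) (f=7, h=5) → closed; open now [(2,5) g=1 f=9, (4,3) g=3 f=7, (4,6) g=2 f=9, (5,4) g=3 f=7, (5,5) g=2 f=7]
step 2: expand (4,3) (f=7, h=4) → closed; open now [(2,5) g=1 f=9, (3,3) g=4 f=9, (4,2) g=4 f=7, (4,6) g=2 f=9, (5,3) g=4 f=7, (5,4) g=3 f=7, (5,5) g=2 f=7]
step 3: expand (4,2) (f=7, h=3) → closed; open now [(2,5) g=1 f=9, (3,2) g=5 f=9, (3,3) g=4 f=9, (4,1) g=5 f=7, (4,6) g=2 f=9, (5,2) g=5 f=7, (5,3) g=4 f=7, (5,4) g=3 f=7, (5,5) g=2 f=7]
step 4: expand (4,1) (f=7, h=2) → closed; open now [(2,5) g=1 f=9, (3,1) g=6 f=9, (3,2) g=5 f=9, (3,3) g=4 f=9, (4,0) g=6 f=9, (4,6) g=2 f=9, (5,1) g=6 f=7, (5,2) g=5 f=7, (5,3) g=4 f=7, (5,4) g=3 f=7, (5,5) g=2 f=7]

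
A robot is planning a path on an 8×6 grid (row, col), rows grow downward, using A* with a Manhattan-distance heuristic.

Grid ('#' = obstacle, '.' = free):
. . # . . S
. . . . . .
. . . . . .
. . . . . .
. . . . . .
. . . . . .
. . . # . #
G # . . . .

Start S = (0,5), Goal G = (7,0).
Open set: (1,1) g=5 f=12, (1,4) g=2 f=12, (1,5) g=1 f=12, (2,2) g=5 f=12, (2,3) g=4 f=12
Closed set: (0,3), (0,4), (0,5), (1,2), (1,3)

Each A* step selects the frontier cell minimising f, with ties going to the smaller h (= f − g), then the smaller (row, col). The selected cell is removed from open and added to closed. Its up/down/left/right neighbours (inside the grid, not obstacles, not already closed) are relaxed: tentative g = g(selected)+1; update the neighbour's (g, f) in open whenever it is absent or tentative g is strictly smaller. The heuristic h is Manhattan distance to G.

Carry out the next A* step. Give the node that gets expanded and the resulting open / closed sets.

step 1: expand (1,1) (f=12, h=7) → closed; open now [(0,1) g=6 f=14, (1,0) g=6 f=12, (1,4) g=2 f=12, (1,5) g=1 f=12, (2,1) g=6 f=12, (2,2) g=5 f=12, (2,3) g=4 f=12]

expanded=(1,1); open=[(0,1) g=6 f=14, (1,0) g=6 f=12, (1,4) g=2 f=12, (1,5) g=1 f=12, (2,1) g=6 f=12, (2,2) g=5 f=12, (2,3) g=4 f=12]; closed=[(0,3), (0,4), (0,5), (1,1), (1,2), (1,3)]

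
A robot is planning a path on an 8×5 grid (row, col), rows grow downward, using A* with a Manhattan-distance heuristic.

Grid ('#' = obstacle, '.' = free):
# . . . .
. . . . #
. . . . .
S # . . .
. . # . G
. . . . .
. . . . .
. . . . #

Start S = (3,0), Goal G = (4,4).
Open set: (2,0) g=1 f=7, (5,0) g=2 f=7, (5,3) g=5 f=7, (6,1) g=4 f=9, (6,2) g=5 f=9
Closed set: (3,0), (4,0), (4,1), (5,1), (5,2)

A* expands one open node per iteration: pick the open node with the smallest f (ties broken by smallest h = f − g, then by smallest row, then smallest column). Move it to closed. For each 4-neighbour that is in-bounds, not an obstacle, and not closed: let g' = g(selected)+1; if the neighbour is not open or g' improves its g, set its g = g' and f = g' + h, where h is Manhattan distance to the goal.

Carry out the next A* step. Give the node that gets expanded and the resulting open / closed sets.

expanded=(5,3); open=[(2,0) g=1 f=7, (4,3) g=6 f=7, (5,0) g=2 f=7, (5,4) g=6 f=7, (6,1) g=4 f=9, (6,2) g=5 f=9, (6,3) g=6 f=9]; closed=[(3,0), (4,0), (4,1), (5,1), (5,2), (5,3)]

step 1: expand (5,3) (f=7, h=2) → closed; open now [(2,0) g=1 f=7, (4,3) g=6 f=7, (5,0) g=2 f=7, (5,4) g=6 f=7, (6,1) g=4 f=9, (6,2) g=5 f=9, (6,3) g=6 f=9]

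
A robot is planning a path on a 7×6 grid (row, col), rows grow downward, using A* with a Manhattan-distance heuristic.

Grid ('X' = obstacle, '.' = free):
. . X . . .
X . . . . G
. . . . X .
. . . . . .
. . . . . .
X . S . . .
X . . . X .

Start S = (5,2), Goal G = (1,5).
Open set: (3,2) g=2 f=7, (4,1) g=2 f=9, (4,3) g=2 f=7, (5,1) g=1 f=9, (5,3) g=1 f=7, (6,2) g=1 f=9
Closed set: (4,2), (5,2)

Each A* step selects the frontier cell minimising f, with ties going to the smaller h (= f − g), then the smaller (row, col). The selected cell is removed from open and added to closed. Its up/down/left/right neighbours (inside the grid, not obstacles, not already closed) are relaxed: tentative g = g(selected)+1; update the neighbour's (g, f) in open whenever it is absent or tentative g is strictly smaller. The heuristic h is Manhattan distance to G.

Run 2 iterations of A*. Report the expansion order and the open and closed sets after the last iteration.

order=[(3,2) → (2,2)]; open=[(1,2) g=4 f=7, (2,1) g=4 f=9, (2,3) g=4 f=7, (3,1) g=3 f=9, (3,3) g=3 f=7, (4,1) g=2 f=9, (4,3) g=2 f=7, (5,1) g=1 f=9, (5,3) g=1 f=7, (6,2) g=1 f=9]; closed=[(2,2), (3,2), (4,2), (5,2)]

step 1: expand (3,2) (f=7, h=5) → closed; open now [(2,2) g=3 f=7, (3,1) g=3 f=9, (3,3) g=3 f=7, (4,1) g=2 f=9, (4,3) g=2 f=7, (5,1) g=1 f=9, (5,3) g=1 f=7, (6,2) g=1 f=9]
step 2: expand (2,2) (f=7, h=4) → closed; open now [(1,2) g=4 f=7, (2,1) g=4 f=9, (2,3) g=4 f=7, (3,1) g=3 f=9, (3,3) g=3 f=7, (4,1) g=2 f=9, (4,3) g=2 f=7, (5,1) g=1 f=9, (5,3) g=1 f=7, (6,2) g=1 f=9]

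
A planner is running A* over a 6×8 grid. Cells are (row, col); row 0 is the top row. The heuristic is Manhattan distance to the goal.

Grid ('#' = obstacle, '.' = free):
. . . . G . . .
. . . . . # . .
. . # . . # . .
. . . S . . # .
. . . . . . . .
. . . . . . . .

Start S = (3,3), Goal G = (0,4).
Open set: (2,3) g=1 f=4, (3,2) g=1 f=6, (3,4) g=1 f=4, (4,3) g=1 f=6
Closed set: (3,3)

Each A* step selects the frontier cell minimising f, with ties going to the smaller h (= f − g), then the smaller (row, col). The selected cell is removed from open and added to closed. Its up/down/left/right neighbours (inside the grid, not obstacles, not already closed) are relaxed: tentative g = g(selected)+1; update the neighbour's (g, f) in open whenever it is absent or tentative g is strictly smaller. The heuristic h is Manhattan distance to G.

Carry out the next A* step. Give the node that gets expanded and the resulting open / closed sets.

step 1: expand (2,3) (f=4, h=3) → closed; open now [(1,3) g=2 f=4, (2,4) g=2 f=4, (3,2) g=1 f=6, (3,4) g=1 f=4, (4,3) g=1 f=6]

expanded=(2,3); open=[(1,3) g=2 f=4, (2,4) g=2 f=4, (3,2) g=1 f=6, (3,4) g=1 f=4, (4,3) g=1 f=6]; closed=[(2,3), (3,3)]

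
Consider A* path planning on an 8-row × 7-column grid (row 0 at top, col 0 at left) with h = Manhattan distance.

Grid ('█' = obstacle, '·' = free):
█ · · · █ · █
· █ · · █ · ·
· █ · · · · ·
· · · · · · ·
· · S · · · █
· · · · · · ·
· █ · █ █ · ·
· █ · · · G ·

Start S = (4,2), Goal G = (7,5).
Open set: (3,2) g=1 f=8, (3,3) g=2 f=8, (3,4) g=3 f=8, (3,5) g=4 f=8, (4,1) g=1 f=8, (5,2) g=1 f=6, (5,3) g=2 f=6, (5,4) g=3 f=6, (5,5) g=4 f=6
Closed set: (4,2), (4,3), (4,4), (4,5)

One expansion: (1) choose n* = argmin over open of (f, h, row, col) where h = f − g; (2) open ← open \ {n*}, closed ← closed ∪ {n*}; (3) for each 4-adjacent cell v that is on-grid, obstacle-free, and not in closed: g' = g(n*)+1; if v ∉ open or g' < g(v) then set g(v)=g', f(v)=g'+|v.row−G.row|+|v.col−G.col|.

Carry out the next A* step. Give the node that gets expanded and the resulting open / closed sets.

step 1: expand (5,5) (f=6, h=2) → closed; open now [(3,2) g=1 f=8, (3,3) g=2 f=8, (3,4) g=3 f=8, (3,5) g=4 f=8, (4,1) g=1 f=8, (5,2) g=1 f=6, (5,3) g=2 f=6, (5,4) g=3 f=6, (5,6) g=5 f=8, (6,5) g=5 f=6]

expanded=(5,5); open=[(3,2) g=1 f=8, (3,3) g=2 f=8, (3,4) g=3 f=8, (3,5) g=4 f=8, (4,1) g=1 f=8, (5,2) g=1 f=6, (5,3) g=2 f=6, (5,4) g=3 f=6, (5,6) g=5 f=8, (6,5) g=5 f=6]; closed=[(4,2), (4,3), (4,4), (4,5), (5,5)]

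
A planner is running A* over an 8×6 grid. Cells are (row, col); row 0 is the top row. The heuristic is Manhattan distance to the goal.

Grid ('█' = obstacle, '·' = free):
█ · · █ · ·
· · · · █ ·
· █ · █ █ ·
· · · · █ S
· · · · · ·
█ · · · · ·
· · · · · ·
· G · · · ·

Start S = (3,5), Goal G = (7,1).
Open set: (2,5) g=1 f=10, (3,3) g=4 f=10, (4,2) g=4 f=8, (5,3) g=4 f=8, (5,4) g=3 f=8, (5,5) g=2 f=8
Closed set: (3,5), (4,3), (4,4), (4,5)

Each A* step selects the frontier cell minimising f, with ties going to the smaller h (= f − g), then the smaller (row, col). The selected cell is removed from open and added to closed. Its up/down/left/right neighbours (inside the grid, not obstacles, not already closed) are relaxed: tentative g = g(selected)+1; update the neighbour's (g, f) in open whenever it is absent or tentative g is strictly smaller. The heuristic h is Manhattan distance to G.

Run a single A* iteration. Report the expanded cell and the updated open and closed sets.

step 1: expand (4,2) (f=8, h=4) → closed; open now [(2,5) g=1 f=10, (3,2) g=5 f=10, (3,3) g=4 f=10, (4,1) g=5 f=8, (5,2) g=5 f=8, (5,3) g=4 f=8, (5,4) g=3 f=8, (5,5) g=2 f=8]

expanded=(4,2); open=[(2,5) g=1 f=10, (3,2) g=5 f=10, (3,3) g=4 f=10, (4,1) g=5 f=8, (5,2) g=5 f=8, (5,3) g=4 f=8, (5,4) g=3 f=8, (5,5) g=2 f=8]; closed=[(3,5), (4,2), (4,3), (4,4), (4,5)]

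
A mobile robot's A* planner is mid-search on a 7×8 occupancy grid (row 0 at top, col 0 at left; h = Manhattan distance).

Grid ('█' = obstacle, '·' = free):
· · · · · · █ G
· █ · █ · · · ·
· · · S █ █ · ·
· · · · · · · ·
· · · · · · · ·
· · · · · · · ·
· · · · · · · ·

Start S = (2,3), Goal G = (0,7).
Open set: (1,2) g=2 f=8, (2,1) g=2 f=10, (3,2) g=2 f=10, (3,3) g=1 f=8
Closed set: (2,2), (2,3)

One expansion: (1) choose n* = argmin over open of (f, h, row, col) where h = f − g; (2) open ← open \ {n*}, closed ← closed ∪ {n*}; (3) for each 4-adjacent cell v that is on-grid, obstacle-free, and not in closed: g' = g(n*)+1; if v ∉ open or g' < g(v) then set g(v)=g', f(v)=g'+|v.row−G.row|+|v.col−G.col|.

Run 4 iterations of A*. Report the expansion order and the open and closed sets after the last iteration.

step 1: expand (1,2) (f=8, h=6) → closed; open now [(0,2) g=3 f=8, (2,1) g=2 f=10, (3,2) g=2 f=10, (3,3) g=1 f=8]
step 2: expand (0,2) (f=8, h=5) → closed; open now [(0,1) g=4 f=10, (0,3) g=4 f=8, (2,1) g=2 f=10, (3,2) g=2 f=10, (3,3) g=1 f=8]
step 3: expand (0,3) (f=8, h=4) → closed; open now [(0,1) g=4 f=10, (0,4) g=5 f=8, (2,1) g=2 f=10, (3,2) g=2 f=10, (3,3) g=1 f=8]
step 4: expand (0,4) (f=8, h=3) → closed; open now [(0,1) g=4 f=10, (0,5) g=6 f=8, (1,4) g=6 f=10, (2,1) g=2 f=10, (3,2) g=2 f=10, (3,3) g=1 f=8]

order=[(1,2) → (0,2) → (0,3) → (0,4)]; open=[(0,1) g=4 f=10, (0,5) g=6 f=8, (1,4) g=6 f=10, (2,1) g=2 f=10, (3,2) g=2 f=10, (3,3) g=1 f=8]; closed=[(0,2), (0,3), (0,4), (1,2), (2,2), (2,3)]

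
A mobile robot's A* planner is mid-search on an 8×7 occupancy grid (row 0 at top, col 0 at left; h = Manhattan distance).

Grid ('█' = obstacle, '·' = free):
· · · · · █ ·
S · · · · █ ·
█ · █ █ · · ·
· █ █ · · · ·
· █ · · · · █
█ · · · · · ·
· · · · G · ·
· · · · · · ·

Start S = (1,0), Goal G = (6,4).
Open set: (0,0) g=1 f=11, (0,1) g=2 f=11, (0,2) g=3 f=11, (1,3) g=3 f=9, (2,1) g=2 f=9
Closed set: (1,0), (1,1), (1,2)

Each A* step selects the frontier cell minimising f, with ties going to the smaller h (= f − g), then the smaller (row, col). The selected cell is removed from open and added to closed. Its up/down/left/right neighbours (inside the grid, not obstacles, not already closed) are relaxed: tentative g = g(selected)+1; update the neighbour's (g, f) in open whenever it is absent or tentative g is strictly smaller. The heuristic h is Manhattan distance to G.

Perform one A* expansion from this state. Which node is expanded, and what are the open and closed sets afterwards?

step 1: expand (1,3) (f=9, h=6) → closed; open now [(0,0) g=1 f=11, (0,1) g=2 f=11, (0,2) g=3 f=11, (0,3) g=4 f=11, (1,4) g=4 f=9, (2,1) g=2 f=9]

expanded=(1,3); open=[(0,0) g=1 f=11, (0,1) g=2 f=11, (0,2) g=3 f=11, (0,3) g=4 f=11, (1,4) g=4 f=9, (2,1) g=2 f=9]; closed=[(1,0), (1,1), (1,2), (1,3)]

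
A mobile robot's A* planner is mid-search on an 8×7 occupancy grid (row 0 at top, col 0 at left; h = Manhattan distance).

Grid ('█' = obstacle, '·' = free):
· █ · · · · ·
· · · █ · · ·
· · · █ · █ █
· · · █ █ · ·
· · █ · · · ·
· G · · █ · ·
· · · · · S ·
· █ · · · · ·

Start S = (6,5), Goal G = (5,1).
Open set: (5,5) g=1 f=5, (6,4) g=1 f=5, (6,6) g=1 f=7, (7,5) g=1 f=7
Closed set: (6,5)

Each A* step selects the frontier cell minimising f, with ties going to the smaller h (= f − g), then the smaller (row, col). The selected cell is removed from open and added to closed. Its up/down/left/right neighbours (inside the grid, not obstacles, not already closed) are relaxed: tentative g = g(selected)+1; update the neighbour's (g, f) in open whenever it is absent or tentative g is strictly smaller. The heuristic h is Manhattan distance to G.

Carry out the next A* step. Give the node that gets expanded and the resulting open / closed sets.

step 1: expand (5,5) (f=5, h=4) → closed; open now [(4,5) g=2 f=7, (5,6) g=2 f=7, (6,4) g=1 f=5, (6,6) g=1 f=7, (7,5) g=1 f=7]

expanded=(5,5); open=[(4,5) g=2 f=7, (5,6) g=2 f=7, (6,4) g=1 f=5, (6,6) g=1 f=7, (7,5) g=1 f=7]; closed=[(5,5), (6,5)]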